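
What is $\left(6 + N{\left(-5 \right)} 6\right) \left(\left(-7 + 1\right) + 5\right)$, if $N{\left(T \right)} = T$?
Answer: $24$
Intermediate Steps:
$\left(6 + N{\left(-5 \right)} 6\right) \left(\left(-7 + 1\right) + 5\right) = \left(6 - 30\right) \left(\left(-7 + 1\right) + 5\right) = \left(6 - 30\right) \left(-6 + 5\right) = \left(-24\right) \left(-1\right) = 24$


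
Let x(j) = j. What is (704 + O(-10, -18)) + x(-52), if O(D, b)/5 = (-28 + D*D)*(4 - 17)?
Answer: -4028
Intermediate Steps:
O(D, b) = 1820 - 65*D² (O(D, b) = 5*((-28 + D*D)*(4 - 17)) = 5*((-28 + D²)*(-13)) = 5*(364 - 13*D²) = 1820 - 65*D²)
(704 + O(-10, -18)) + x(-52) = (704 + (1820 - 65*(-10)²)) - 52 = (704 + (1820 - 65*100)) - 52 = (704 + (1820 - 6500)) - 52 = (704 - 4680) - 52 = -3976 - 52 = -4028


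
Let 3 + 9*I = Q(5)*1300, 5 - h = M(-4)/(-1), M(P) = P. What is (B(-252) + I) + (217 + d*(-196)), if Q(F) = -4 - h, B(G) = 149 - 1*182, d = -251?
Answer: 437917/9 ≈ 48657.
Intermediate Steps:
B(G) = -33 (B(G) = 149 - 182 = -33)
h = 1 (h = 5 - (-4)/(-1) = 5 - (-4)*(-1) = 5 - 1*4 = 5 - 4 = 1)
Q(F) = -5 (Q(F) = -4 - 1*1 = -4 - 1 = -5)
I = -6503/9 (I = -⅓ + (-5*1300)/9 = -⅓ + (⅑)*(-6500) = -⅓ - 6500/9 = -6503/9 ≈ -722.56)
(B(-252) + I) + (217 + d*(-196)) = (-33 - 6503/9) + (217 - 251*(-196)) = -6800/9 + (217 + 49196) = -6800/9 + 49413 = 437917/9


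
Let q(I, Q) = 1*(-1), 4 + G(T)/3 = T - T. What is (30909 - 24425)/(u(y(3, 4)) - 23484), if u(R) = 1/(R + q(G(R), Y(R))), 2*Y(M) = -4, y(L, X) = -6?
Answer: -45388/164389 ≈ -0.27610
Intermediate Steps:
G(T) = -12 (G(T) = -12 + 3*(T - T) = -12 + 3*0 = -12 + 0 = -12)
Y(M) = -2 (Y(M) = (½)*(-4) = -2)
q(I, Q) = -1
u(R) = 1/(-1 + R) (u(R) = 1/(R - 1) = 1/(-1 + R))
(30909 - 24425)/(u(y(3, 4)) - 23484) = (30909 - 24425)/(1/(-1 - 6) - 23484) = 6484/(1/(-7) - 23484) = 6484/(-⅐ - 23484) = 6484/(-164389/7) = 6484*(-7/164389) = -45388/164389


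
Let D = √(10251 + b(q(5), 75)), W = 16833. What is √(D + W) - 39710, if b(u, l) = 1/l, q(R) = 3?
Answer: -39710 + √(3787425 + 15*√2306478)/15 ≈ -39580.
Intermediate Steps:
D = √2306478/15 (D = √(10251 + 1/75) = √(768826/75) = √2306478/15 ≈ 101.25)
√(D + W) - 39710 = √(√2306478/15 + 16833) - 39710 = √(16833 + √2306478/15) - 39710 = -39710 + √(16833 + √2306478/15)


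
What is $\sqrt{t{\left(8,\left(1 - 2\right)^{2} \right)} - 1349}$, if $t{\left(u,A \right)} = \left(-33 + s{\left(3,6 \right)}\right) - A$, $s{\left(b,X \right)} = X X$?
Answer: $i \sqrt{1347} \approx 36.701 i$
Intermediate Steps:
$s{\left(b,X \right)} = X^{2}$
$t{\left(u,A \right)} = 3 - A$ ($t{\left(u,A \right)} = \left(-33 + 6^{2}\right) - A = \left(-33 + 36\right) - A = 3 - A$)
$\sqrt{t{\left(8,\left(1 - 2\right)^{2} \right)} - 1349} = \sqrt{\left(3 - \left(1 - 2\right)^{2}\right) - 1349} = \sqrt{\left(3 - \left(-1\right)^{2}\right) - 1349} = \sqrt{\left(3 - 1\right) - 1349} = \sqrt{2 - 1349} = \sqrt{-1347} = i \sqrt{1347}$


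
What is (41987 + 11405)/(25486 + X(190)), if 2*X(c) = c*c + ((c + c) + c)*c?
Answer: 26696/48843 ≈ 0.54657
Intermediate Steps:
X(c) = 2*c² (X(c) = (c*c + ((c + c) + c)*c)/2 = (c² + (2*c + c)*c)/2 = (c² + (3*c)*c)/2 = (c² + 3*c²)/2 = (4*c²)/2 = 2*c²)
(41987 + 11405)/(25486 + X(190)) = (41987 + 11405)/(25486 + 2*190²) = 53392/(25486 + 2*36100) = 53392/(25486 + 72200) = 53392/97686 = 53392*(1/97686) = 26696/48843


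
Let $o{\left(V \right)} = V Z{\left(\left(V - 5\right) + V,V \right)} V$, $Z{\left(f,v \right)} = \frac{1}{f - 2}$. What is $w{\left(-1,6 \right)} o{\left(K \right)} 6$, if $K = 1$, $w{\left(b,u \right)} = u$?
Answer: $- \frac{36}{5} \approx -7.2$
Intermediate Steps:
$Z{\left(f,v \right)} = \frac{1}{-2 + f}$
$o{\left(V \right)} = \frac{V^{2}}{-7 + 2 V}$ ($o{\left(V \right)} = \frac{V}{-2 + \left(\left(V - 5\right) + V\right)} V = \frac{V}{-2 + \left(\left(-5 + V\right) + V\right)} V = \frac{V}{-2 + \left(-5 + 2 V\right)} V = \frac{V}{-7 + 2 V} V = \frac{V^{2}}{-7 + 2 V}$)
$w{\left(-1,6 \right)} o{\left(K \right)} 6 = 6 \frac{1^{2}}{-7 + 2 \cdot 1} \cdot 6 = 6 \cdot 1 \frac{1}{-7 + 2} \cdot 6 = 6 \cdot 1 \frac{1}{-5} \cdot 6 = 6 \cdot 1 \left(- \frac{1}{5}\right) 6 = 6 \left(- \frac{1}{5}\right) 6 = \left(- \frac{6}{5}\right) 6 = - \frac{36}{5}$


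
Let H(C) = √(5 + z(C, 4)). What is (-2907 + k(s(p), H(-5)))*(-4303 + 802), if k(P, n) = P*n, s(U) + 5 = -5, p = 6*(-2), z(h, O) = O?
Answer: 10282437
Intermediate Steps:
p = -12
s(U) = -10 (s(U) = -5 - 5 = -10)
H(C) = 3 (H(C) = √(5 + 4) = √9 = 3)
(-2907 + k(s(p), H(-5)))*(-4303 + 802) = (-2907 - 10*3)*(-4303 + 802) = (-2907 - 30)*(-3501) = -2937*(-3501) = 10282437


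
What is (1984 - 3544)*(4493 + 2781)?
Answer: -11347440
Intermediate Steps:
(1984 - 3544)*(4493 + 2781) = -1560*7274 = -11347440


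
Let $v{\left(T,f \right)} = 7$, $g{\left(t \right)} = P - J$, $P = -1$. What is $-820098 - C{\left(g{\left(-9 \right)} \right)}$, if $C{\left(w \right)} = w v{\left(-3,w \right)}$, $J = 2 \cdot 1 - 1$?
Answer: $-820084$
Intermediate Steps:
$J = 1$ ($J = 2 - 1 = 1$)
$g{\left(t \right)} = -2$ ($g{\left(t \right)} = -1 - 1 = -2$)
$C{\left(w \right)} = 7 w$ ($C{\left(w \right)} = w 7 = 7 w$)
$-820098 - C{\left(g{\left(-9 \right)} \right)} = -820098 - 7 \left(-2\right) = -820098 - -14 = -820098 + 14 = -820084$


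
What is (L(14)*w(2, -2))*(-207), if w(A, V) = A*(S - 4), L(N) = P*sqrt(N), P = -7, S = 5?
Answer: 2898*sqrt(14) ≈ 10843.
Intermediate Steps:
L(N) = -7*sqrt(N)
w(A, V) = A (w(A, V) = A*(5 - 4) = A*1 = A)
(L(14)*w(2, -2))*(-207) = (-7*sqrt(14)*2)*(-207) = -14*sqrt(14)*(-207) = 2898*sqrt(14)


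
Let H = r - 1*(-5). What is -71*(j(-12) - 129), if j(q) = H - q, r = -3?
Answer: 8165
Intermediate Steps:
H = 2 (H = -3 - 1*(-5) = -3 + 5 = 2)
j(q) = 2 - q
-71*(j(-12) - 129) = -71*((2 - 1*(-12)) - 129) = -71*((2 + 12) - 129) = -71*(14 - 129) = -71*(-115) = 8165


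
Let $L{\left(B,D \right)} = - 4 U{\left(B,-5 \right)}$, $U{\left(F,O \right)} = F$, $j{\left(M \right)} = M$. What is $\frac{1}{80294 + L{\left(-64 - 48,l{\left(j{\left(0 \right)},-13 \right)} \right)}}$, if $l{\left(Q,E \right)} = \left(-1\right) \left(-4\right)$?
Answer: $\frac{1}{80742} \approx 1.2385 \cdot 10^{-5}$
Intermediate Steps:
$l{\left(Q,E \right)} = 4$
$L{\left(B,D \right)} = - 4 B$
$\frac{1}{80294 + L{\left(-64 - 48,l{\left(j{\left(0 \right)},-13 \right)} \right)}} = \frac{1}{80294 - 4 \left(-64 - 48\right)} = \frac{1}{80294 - -448} = \frac{1}{80294 + 448} = \frac{1}{80742}$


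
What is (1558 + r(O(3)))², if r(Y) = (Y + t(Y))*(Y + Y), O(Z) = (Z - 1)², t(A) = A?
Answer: 2630884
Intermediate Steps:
O(Z) = (-1 + Z)²
r(Y) = 4*Y² (r(Y) = (Y + Y)*(Y + Y) = (2*Y)*(2*Y) = 4*Y²)
(1558 + r(O(3)))² = (1558 + 4*((-1 + 3)²)²)² = (1558 + 4*(2²)²)² = (1558 + 4*4²)² = (1558 + 4*16)² = (1558 + 64)² = 1622² = 2630884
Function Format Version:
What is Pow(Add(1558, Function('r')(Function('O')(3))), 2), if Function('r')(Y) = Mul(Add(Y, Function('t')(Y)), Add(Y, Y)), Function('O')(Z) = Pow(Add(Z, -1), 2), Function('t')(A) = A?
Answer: 2630884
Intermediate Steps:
Function('O')(Z) = Pow(Add(-1, Z), 2)
Function('r')(Y) = Mul(4, Pow(Y, 2)) (Function('r')(Y) = Mul(Add(Y, Y), Add(Y, Y)) = Mul(Mul(2, Y), Mul(2, Y)) = Mul(4, Pow(Y, 2)))
Pow(Add(1558, Function('r')(Function('O')(3))), 2) = Pow(Add(1558, Mul(4, Pow(Pow(Add(-1, 3), 2), 2))), 2) = Pow(Add(1558, Mul(4, Pow(Pow(2, 2), 2))), 2) = Pow(Add(1558, Mul(4, Pow(4, 2))), 2) = Pow(Add(1558, Mul(4, 16)), 2) = Pow(Add(1558, 64), 2) = Pow(1622, 2) = 2630884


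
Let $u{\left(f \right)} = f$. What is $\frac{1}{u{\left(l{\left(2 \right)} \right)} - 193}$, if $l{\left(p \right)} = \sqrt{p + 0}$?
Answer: $- \frac{193}{37247} - \frac{\sqrt{2}}{37247} \approx -0.0052196$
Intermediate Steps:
$l{\left(p \right)} = \sqrt{p}$
$\frac{1}{u{\left(l{\left(2 \right)} \right)} - 193} = \frac{1}{\sqrt{2} - 193} = \frac{1}{-193 + \sqrt{2}}$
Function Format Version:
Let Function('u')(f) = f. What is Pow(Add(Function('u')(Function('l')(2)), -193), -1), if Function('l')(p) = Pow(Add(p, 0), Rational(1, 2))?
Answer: Add(Rational(-193, 37247), Mul(Rational(-1, 37247), Pow(2, Rational(1, 2)))) ≈ -0.0052196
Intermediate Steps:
Function('l')(p) = Pow(p, Rational(1, 2))
Pow(Add(Function('u')(Function('l')(2)), -193), -1) = Pow(Add(Pow(2, Rational(1, 2)), -193), -1) = Pow(Add(-193, Pow(2, Rational(1, 2))), -1)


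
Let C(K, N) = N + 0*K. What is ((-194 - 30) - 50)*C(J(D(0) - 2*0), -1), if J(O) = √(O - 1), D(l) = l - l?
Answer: 274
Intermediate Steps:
D(l) = 0
J(O) = √(-1 + O)
C(K, N) = N (C(K, N) = N + 0 = N)
((-194 - 30) - 50)*C(J(D(0) - 2*0), -1) = ((-194 - 30) - 50)*(-1) = (-224 - 50)*(-1) = -274*(-1) = 274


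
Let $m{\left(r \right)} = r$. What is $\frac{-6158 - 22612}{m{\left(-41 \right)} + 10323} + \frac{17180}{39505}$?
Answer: $- \frac{95991409}{40619041} \approx -2.3632$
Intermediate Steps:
$\frac{-6158 - 22612}{m{\left(-41 \right)} + 10323} + \frac{17180}{39505} = \frac{-6158 - 22612}{-41 + 10323} + \frac{17180}{39505} = - \frac{28770}{10282} + 17180 \cdot \frac{1}{39505} = \left(-28770\right) \frac{1}{10282} + \frac{3436}{7901} = - \frac{14385}{5141} + \frac{3436}{7901} = - \frac{95991409}{40619041}$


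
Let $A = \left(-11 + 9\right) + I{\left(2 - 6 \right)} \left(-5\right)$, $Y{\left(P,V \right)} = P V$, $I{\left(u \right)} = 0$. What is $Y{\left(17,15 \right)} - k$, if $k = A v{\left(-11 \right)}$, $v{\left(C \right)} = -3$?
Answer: $249$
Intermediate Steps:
$A = -2$ ($A = \left(-11 + 9\right) + 0 \left(-5\right) = -2 + 0 = -2$)
$k = 6$ ($k = \left(-2\right) \left(-3\right) = 6$)
$Y{\left(17,15 \right)} - k = 17 \cdot 15 - 6 = 255 - 6 = 249$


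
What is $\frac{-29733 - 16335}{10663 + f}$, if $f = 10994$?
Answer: $- \frac{15356}{7219} \approx -2.1272$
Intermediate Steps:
$\frac{-29733 - 16335}{10663 + f} = \frac{-29733 - 16335}{10663 + 10994} = - \frac{46068}{21657} = \left(-46068\right) \frac{1}{21657} = - \frac{15356}{7219}$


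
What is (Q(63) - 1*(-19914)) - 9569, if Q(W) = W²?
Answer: 14314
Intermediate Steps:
(Q(63) - 1*(-19914)) - 9569 = (63² - 1*(-19914)) - 9569 = (3969 + 19914) - 9569 = 23883 - 9569 = 14314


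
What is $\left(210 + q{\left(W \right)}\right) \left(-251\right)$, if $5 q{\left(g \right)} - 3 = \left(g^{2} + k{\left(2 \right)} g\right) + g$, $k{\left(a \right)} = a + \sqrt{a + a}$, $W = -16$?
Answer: $- \frac{308479}{5} \approx -61696.0$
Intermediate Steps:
$k{\left(a \right)} = a + \sqrt{2} \sqrt{a}$ ($k{\left(a \right)} = a + \sqrt{2 a} = a + \sqrt{2} \sqrt{a}$)
$q{\left(g \right)} = \frac{3}{5} + g + \frac{g^{2}}{5}$ ($q{\left(g \right)} = \frac{3}{5} + \frac{\left(g^{2} + \left(2 + \sqrt{2} \sqrt{2}\right) g\right) + g}{5} = \frac{3}{5} + \frac{\left(g^{2} + \left(2 + 2\right) g\right) + g}{5} = \frac{3}{5} + \frac{\left(g^{2} + 4 g\right) + g}{5} = \frac{3}{5} + \frac{g^{2} + 5 g}{5} = \frac{3}{5} + \left(g + \frac{g^{2}}{5}\right) = \frac{3}{5} + g + \frac{g^{2}}{5}$)
$\left(210 + q{\left(W \right)}\right) \left(-251\right) = \left(210 + \left(\frac{3}{5} - 16 + \frac{\left(-16\right)^{2}}{5}\right)\right) \left(-251\right) = \left(210 + \left(\frac{3}{5} - 16 + \frac{1}{5} \cdot 256\right)\right) \left(-251\right) = \left(210 + \left(\frac{3}{5} - 16 + \frac{256}{5}\right)\right) \left(-251\right) = \left(210 + \frac{179}{5}\right) \left(-251\right) = \frac{1229}{5} \left(-251\right) = - \frac{308479}{5}$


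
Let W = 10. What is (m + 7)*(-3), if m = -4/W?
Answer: -99/5 ≈ -19.800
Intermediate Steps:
m = -2/5 (m = -4/10 = -4*1/10 = -2/5 ≈ -0.40000)
(m + 7)*(-3) = (-2/5 + 7)*(-3) = (33/5)*(-3) = -99/5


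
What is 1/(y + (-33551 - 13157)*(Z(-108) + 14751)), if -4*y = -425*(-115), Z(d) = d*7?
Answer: -4/2614762715 ≈ -1.5298e-9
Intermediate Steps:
Z(d) = 7*d
y = -48875/4 (y = -(-425)*(-115)/4 = -¼*48875 = -48875/4 ≈ -12219.)
1/(y + (-33551 - 13157)*(Z(-108) + 14751)) = 1/(-48875/4 + (-33551 - 13157)*(7*(-108) + 14751)) = 1/(-48875/4 - 46708*(-756 + 14751)) = 1/(-48875/4 - 46708*13995) = 1/(-48875/4 - 653678460) = 1/(-2614762715/4) = -4/2614762715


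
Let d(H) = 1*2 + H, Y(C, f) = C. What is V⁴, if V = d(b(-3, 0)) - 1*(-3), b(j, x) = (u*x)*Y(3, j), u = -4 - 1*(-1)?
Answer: 625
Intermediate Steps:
u = -3 (u = -4 + 1 = -3)
b(j, x) = -9*x (b(j, x) = -3*x*3 = -9*x)
d(H) = 2 + H
V = 5 (V = (2 - 9*0) - 1*(-3) = (2 + 0) + 3 = 2 + 3 = 5)
V⁴ = 5⁴ = 625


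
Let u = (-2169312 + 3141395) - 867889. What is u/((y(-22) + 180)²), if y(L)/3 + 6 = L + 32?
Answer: 52097/18432 ≈ 2.8264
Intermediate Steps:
y(L) = 78 + 3*L (y(L) = -18 + 3*(L + 32) = -18 + 3*(32 + L) = -18 + (96 + 3*L) = 78 + 3*L)
u = 104194 (u = 972083 - 867889 = 104194)
u/((y(-22) + 180)²) = 104194/(((78 + 3*(-22)) + 180)²) = 104194/(((78 - 66) + 180)²) = 104194/((12 + 180)²) = 104194/(192²) = 104194/36864 = 104194*(1/36864) = 52097/18432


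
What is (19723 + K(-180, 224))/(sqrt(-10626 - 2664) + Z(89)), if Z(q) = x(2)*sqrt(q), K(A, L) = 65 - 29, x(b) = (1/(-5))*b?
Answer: -98795/(2*sqrt(89) - 5*I*sqrt(13290)) ≈ -5.6044 - 171.21*I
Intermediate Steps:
x(b) = -b/5 (x(b) = (1*(-1/5))*b = -b/5)
K(A, L) = 36
Z(q) = -2*sqrt(q)/5 (Z(q) = (-1/5*2)*sqrt(q) = -2*sqrt(q)/5)
(19723 + K(-180, 224))/(sqrt(-10626 - 2664) + Z(89)) = (19723 + 36)/(sqrt(-10626 - 2664) - 2*sqrt(89)/5) = 19759/(sqrt(-13290) - 2*sqrt(89)/5) = 19759/(I*sqrt(13290) - 2*sqrt(89)/5) = 19759/(-2*sqrt(89)/5 + I*sqrt(13290))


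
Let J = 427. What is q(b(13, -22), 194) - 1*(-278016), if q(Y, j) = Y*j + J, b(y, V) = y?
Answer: 280965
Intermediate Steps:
q(Y, j) = 427 + Y*j (q(Y, j) = Y*j + 427 = 427 + Y*j)
q(b(13, -22), 194) - 1*(-278016) = (427 + 13*194) - 1*(-278016) = (427 + 2522) + 278016 = 2949 + 278016 = 280965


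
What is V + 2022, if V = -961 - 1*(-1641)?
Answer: 2702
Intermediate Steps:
V = 680 (V = -961 + 1641 = 680)
V + 2022 = 680 + 2022 = 2702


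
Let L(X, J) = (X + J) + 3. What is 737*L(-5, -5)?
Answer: -5159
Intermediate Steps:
L(X, J) = 3 + J + X (L(X, J) = (J + X) + 3 = 3 + J + X)
737*L(-5, -5) = 737*(3 - 5 - 5) = 737*(-7) = -5159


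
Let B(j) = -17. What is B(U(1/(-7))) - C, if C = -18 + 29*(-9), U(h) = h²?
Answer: 262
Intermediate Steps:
C = -279 (C = -18 - 261 = -279)
B(U(1/(-7))) - C = -17 - 1*(-279) = -17 + 279 = 262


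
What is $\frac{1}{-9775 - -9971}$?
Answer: $\frac{1}{196} \approx 0.005102$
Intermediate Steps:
$\frac{1}{-9775 - -9971} = \frac{1}{-9775 + 9971} = \frac{1}{196}$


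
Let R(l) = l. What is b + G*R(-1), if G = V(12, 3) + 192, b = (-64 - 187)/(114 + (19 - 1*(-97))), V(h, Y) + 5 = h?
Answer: -46021/230 ≈ -200.09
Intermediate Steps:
V(h, Y) = -5 + h
b = -251/230 (b = -251/(114 + (19 + 97)) = -251/(114 + 116) = -251/230 ≈ -1.0913)
G = 199 (G = (-5 + 12) + 192 = 7 + 192 = 199)
b + G*R(-1) = -251/230 + 199*(-1) = -251/230 - 199 = -46021/230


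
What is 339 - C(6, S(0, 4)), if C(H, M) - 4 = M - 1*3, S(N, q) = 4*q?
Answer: 322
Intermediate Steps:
C(H, M) = 1 + M (C(H, M) = 4 + (M - 1*3) = 4 + (M - 3) = 4 + (-3 + M) = 1 + M)
339 - C(6, S(0, 4)) = 339 - (1 + 4*4) = 339 - (1 + 16) = 339 - 1*17 = 339 - 17 = 322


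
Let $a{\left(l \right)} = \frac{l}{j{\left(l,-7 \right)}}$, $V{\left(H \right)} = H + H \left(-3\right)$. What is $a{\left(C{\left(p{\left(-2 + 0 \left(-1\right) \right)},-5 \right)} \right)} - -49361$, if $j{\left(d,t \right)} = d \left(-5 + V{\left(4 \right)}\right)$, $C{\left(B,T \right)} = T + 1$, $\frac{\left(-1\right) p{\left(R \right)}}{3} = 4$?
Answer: $\frac{641692}{13} \approx 49361.0$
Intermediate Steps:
$V{\left(H \right)} = - 2 H$ ($V{\left(H \right)} = H - 3 H = - 2 H$)
$p{\left(R \right)} = -12$ ($p{\left(R \right)} = \left(-3\right) 4 = -12$)
$C{\left(B,T \right)} = 1 + T$
$j{\left(d,t \right)} = - 13 d$ ($j{\left(d,t \right)} = d \left(-5 - 8\right) = d \left(-13\right) = - 13 d$)
$a{\left(l \right)} = - \frac{1}{13}$ ($a{\left(l \right)} = \frac{l}{\left(-13\right) l} = l \left(- \frac{1}{13 l}\right) = - \frac{1}{13}$)
$a{\left(C{\left(p{\left(-2 + 0 \left(-1\right) \right)},-5 \right)} \right)} - -49361 = - \frac{1}{13} - -49361 = - \frac{1}{13} + 49361 = \frac{641692}{13}$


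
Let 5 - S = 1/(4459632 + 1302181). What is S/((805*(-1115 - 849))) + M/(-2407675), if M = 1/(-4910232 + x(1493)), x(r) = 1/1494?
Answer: -22574892871093392224/7138271864113906056049525 ≈ -3.1625e-6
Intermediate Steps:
x(r) = 1/1494
S = 28809064/5761813 (S = 5 - 1/(4459632 + 1302181) = 5 - 1/5761813 = 28809064/5761813 ≈ 5.0000)
M = -1494/7335886607 (M = 1/(-4910232 + 1/1494) = 1/(-7335886607/1494) = -1494/7335886607 ≈ -2.0366e-7)
S/((805*(-1115 - 849))) + M/(-2407675) = 28809064/(5761813*((805*(-1115 - 849)))) - 1494/7335886607/(-2407675) = 28809064/(5761813*((805*(-1964)))) - 1494/7335886607*(-1/2407675) = (28809064/5761813)/(-1581020) + 1494/17662430786508725 = (28809064/5761813)*(-1/1581020) + 1494/17662430786508725 = -313142/99016756405 + 1494/17662430786508725 = -22574892871093392224/7138271864113906056049525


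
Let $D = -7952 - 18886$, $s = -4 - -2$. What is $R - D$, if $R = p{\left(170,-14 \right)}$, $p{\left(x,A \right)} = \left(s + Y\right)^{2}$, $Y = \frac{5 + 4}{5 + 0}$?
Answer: $\frac{670951}{25} \approx 26838.0$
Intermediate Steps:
$Y = \frac{9}{5} \approx 1.8$
$s = -2$ ($s = -4 + 2 = -2$)
$p{\left(x,A \right)} = \frac{1}{25}$ ($p{\left(x,A \right)} = \left(-2 + \frac{9}{5}\right)^{2} = \left(- \frac{1}{5}\right)^{2} = \frac{1}{25}$)
$R = \frac{1}{25} \approx 0.04$
$D = -26838$ ($D = -7952 - 18886 = -26838$)
$R - D = \frac{1}{25} - -26838 = \frac{1}{25} + 26838 = \frac{670951}{25}$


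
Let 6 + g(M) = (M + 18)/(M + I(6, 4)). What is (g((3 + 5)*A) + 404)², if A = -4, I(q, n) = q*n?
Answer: 2556801/16 ≈ 1.5980e+5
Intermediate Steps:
I(q, n) = n*q
g(M) = -6 + (18 + M)/(24 + M) (g(M) = -6 + (M + 18)/(M + 4*6) = -6 + (18 + M)/(M + 24) = -6 + (18 + M)/(24 + M))
(g((3 + 5)*A) + 404)² = ((-126 - 5*(3 + 5)*(-4))/(24 + (3 + 5)*(-4)) + 404)² = ((-126 - 40*(-4))/(24 + 8*(-4)) + 404)² = ((-126 - 5*(-32))/(24 - 32) + 404)² = ((-126 + 160)/(-8) + 404)² = (-⅛*34 + 404)² = (-17/4 + 404)² = (1599/4)² = 2556801/16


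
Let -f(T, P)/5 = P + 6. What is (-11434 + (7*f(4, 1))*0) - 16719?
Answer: -28153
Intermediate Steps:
f(T, P) = -30 - 5*P (f(T, P) = -5*(P + 6) = -5*(6 + P) = -30 - 5*P)
(-11434 + (7*f(4, 1))*0) - 16719 = (-11434 + (7*(-30 - 5*1))*0) - 16719 = (-11434 + (7*(-30 - 5))*0) - 16719 = (-11434 + (7*(-35))*0) - 16719 = (-11434 - 245*0) - 16719 = (-11434 + 0) - 16719 = -11434 - 16719 = -28153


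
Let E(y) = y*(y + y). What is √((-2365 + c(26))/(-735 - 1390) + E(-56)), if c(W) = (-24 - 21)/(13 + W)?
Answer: 2*√1914907098/1105 ≈ 79.203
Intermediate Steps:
c(W) = -45/(13 + W)
E(y) = 2*y² (E(y) = y*(2*y) = 2*y²)
√((-2365 + c(26))/(-735 - 1390) + E(-56)) = √((-2365 - 45/(13 + 26))/(-735 - 1390) + 2*(-56)²) = √((-2365 - 45/39)/(-2125) + 2*3136) = √((-2365 - 45*1/39)*(-1/2125) + 6272) = √((-2365 - 15/13)*(-1/2125) + 6272) = √(-30760/13*(-1/2125) + 6272) = √(6152/5525 + 6272) = √(34658952/5525) = 2*√1914907098/1105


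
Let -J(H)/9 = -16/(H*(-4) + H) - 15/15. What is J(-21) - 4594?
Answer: -32079/7 ≈ -4582.7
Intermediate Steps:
J(H) = 9 - 48/H (J(H) = -9*(-16/(H*(-4) + H) - 15/15) = -9*(-16/(-4*H + H) - 15*1/15) = -9*(-16*(-1/(3*H)) - 1) = -9*(-(-16)/(3*H) - 1) = -9*(16/(3*H) - 1) = -9*(-1 + 16/(3*H)) = 9 - 48/H)
J(-21) - 4594 = (9 - 48/(-21)) - 4594 = (9 - 48*(-1/21)) - 4594 = (9 + 16/7) - 4594 = 79/7 - 4594 = -32079/7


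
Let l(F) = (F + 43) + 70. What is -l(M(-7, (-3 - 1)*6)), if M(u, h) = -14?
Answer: -99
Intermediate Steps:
l(F) = 113 + F (l(F) = (43 + F) + 70 = 113 + F)
-l(M(-7, (-3 - 1)*6)) = -(113 - 14) = -1*99 = -99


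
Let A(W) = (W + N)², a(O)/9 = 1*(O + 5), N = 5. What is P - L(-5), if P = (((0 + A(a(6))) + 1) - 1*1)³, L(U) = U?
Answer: 1265319018501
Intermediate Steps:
a(O) = 45 + 9*O (a(O) = 9*(1*(O + 5)) = 9*(1*(5 + O)) = 9*(5 + O) = 45 + 9*O)
A(W) = (5 + W)² (A(W) = (W + 5)² = (5 + W)²)
P = 1265319018496 (P = (((0 + (5 + (45 + 9*6))²) + 1) - 1*1)³ = (((0 + (5 + (45 + 54))²) + 1) - 1)³ = (((0 + (5 + 99)²) + 1) - 1)³ = (((0 + 104²) + 1) - 1)³ = (((0 + 10816) + 1) - 1)³ = ((10816 + 1) - 1)³ = (10817 - 1)³ = 10816³ = 1265319018496)
P - L(-5) = 1265319018496 - 1*(-5) = 1265319018496 + 5 = 1265319018501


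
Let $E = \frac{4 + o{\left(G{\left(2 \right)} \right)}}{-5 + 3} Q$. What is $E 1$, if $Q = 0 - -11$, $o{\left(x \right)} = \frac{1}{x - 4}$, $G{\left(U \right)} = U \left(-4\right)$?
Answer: $- \frac{517}{24} \approx -21.542$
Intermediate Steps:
$G{\left(U \right)} = - 4 U$
$o{\left(x \right)} = \frac{1}{-4 + x}$
$Q = 11$ ($Q = 0 + 11 = 11$)
$E = - \frac{517}{24}$ ($E = \frac{4 + \frac{1}{-4 - 8}}{-5 + 3} \cdot 11 = \frac{4 + \frac{1}{-4 - 8}}{-2} \cdot 11 = \left(4 + \frac{1}{-12}\right) \left(- \frac{1}{2}\right) 11 = \left(4 - \frac{1}{12}\right) \left(- \frac{1}{2}\right) 11 = \frac{47}{12} \left(- \frac{1}{2}\right) 11 = \left(- \frac{47}{24}\right) 11 = - \frac{517}{24} \approx -21.542$)
$E 1 = \left(- \frac{517}{24}\right) 1 = - \frac{517}{24}$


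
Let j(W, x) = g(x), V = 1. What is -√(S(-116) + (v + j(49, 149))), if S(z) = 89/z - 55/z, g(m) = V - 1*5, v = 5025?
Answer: -√16889658/58 ≈ -70.857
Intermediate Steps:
g(m) = -4 (g(m) = 1 - 1*5 = 1 - 5 = -4)
j(W, x) = -4
S(z) = 34/z
-√(S(-116) + (v + j(49, 149))) = -√(34/(-116) + (5025 - 4)) = -√(34*(-1/116) + 5021) = -√(-17/58 + 5021) = -√(291201/58) = -√16889658/58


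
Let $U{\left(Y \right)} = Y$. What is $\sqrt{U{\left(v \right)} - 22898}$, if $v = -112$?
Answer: $i \sqrt{23010} \approx 151.69 i$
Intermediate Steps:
$\sqrt{U{\left(v \right)} - 22898} = \sqrt{-112 - 22898} = \sqrt{-23010} = i \sqrt{23010}$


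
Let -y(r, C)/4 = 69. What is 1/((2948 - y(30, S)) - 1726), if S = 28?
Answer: 1/1498 ≈ 0.00066756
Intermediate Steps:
y(r, C) = -276 (y(r, C) = -4*69 = -276)
1/((2948 - y(30, S)) - 1726) = 1/((2948 - 1*(-276)) - 1726) = 1/((2948 + 276) - 1726) = 1/(3224 - 1726) = 1/1498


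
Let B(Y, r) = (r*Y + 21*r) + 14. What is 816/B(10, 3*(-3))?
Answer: -816/265 ≈ -3.0792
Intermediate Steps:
B(Y, r) = 14 + 21*r + Y*r (B(Y, r) = (Y*r + 21*r) + 14 = (21*r + Y*r) + 14 = 14 + 21*r + Y*r)
816/B(10, 3*(-3)) = 816/(14 + 21*(3*(-3)) + 10*(3*(-3))) = 816/(14 + 21*(-9) + 10*(-9)) = 816/(14 - 189 - 90) = 816/(-265) = 816*(-1/265) = -816/265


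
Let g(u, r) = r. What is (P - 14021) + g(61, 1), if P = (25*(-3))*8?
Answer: -14620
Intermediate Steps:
P = -600 (P = -75*8 = -600)
(P - 14021) + g(61, 1) = (-600 - 14021) + 1 = -14621 + 1 = -14620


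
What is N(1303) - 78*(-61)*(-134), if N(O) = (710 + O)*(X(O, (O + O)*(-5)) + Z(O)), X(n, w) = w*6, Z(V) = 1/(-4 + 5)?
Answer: -158011899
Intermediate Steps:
Z(V) = 1 (Z(V) = 1/1 = 1)
X(n, w) = 6*w
N(O) = (1 - 60*O)*(710 + O) (N(O) = (710 + O)*(6*((O + O)*(-5)) + 1) = (710 + O)*(6*((2*O)*(-5)) + 1) = (710 + O)*(6*(-10*O) + 1) = (710 + O)*(-60*O + 1) = (710 + O)*(1 - 60*O) = (1 - 60*O)*(710 + O))
N(1303) - 78*(-61)*(-134) = (710 - 42599*1303 - 60*1303²) - 78*(-61)*(-134) = (710 - 55506497 - 60*1697809) - (-4758)*(-134) = (710 - 55506497 - 101868540) - 1*637572 = -157374327 - 637572 = -158011899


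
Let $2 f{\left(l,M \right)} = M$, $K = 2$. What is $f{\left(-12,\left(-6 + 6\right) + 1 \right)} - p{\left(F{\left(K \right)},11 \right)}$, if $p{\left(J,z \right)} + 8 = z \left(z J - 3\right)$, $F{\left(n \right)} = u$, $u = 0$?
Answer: $\frac{83}{2} \approx 41.5$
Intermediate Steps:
$f{\left(l,M \right)} = \frac{M}{2}$
$F{\left(n \right)} = 0$
$p{\left(J,z \right)} = -8 + z \left(-3 + J z\right)$ ($p{\left(J,z \right)} = -8 + z \left(z J - 3\right) = -8 + z \left(J z - 3\right) = -8 + z \left(-3 + J z\right)$)
$f{\left(-12,\left(-6 + 6\right) + 1 \right)} - p{\left(F{\left(K \right)},11 \right)} = \frac{\left(-6 + 6\right) + 1}{2} - \left(-8 - 33 + 0 \cdot 11^{2}\right) = \frac{0 + 1}{2} - \left(-8 - 33 + 0 \cdot 121\right) = \frac{1}{2} \cdot 1 - \left(-8 - 33 + 0\right) = \frac{1}{2} - -41 = \frac{1}{2} + 41 = \frac{83}{2}$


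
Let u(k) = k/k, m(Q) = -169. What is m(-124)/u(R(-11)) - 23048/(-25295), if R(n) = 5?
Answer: -4251807/25295 ≈ -168.09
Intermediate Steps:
u(k) = 1
m(-124)/u(R(-11)) - 23048/(-25295) = -169/1 - 23048/(-25295) = -169*1 - 23048*(-1/25295) = -169 + 23048/25295 = -4251807/25295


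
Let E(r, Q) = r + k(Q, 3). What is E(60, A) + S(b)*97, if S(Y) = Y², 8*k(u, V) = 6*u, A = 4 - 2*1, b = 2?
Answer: 899/2 ≈ 449.50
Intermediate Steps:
A = 2 (A = 4 - 2 = 2)
k(u, V) = 3*u/4 (k(u, V) = (6*u)/8 = 3*u/4)
E(r, Q) = r + 3*Q/4
E(60, A) + S(b)*97 = (60 + (¾)*2) + 2²*97 = (60 + 3/2) + 4*97 = 123/2 + 388 = 899/2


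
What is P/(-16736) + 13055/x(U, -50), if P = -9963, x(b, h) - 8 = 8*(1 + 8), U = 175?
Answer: 2741069/16736 ≈ 163.78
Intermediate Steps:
x(b, h) = 80 (x(b, h) = 8 + 8*(1 + 8) = 8 + 8*9 = 8 + 72 = 80)
P/(-16736) + 13055/x(U, -50) = -9963/(-16736) + 13055/80 = -9963*(-1/16736) + 13055*(1/80) = 9963/16736 + 2611/16 = 2741069/16736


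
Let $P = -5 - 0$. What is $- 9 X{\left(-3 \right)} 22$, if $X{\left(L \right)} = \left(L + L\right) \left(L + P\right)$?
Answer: $-9504$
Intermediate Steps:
$P = -5$ ($P = -5 + 0 = -5$)
$X{\left(L \right)} = 2 L \left(-5 + L\right)$ ($X{\left(L \right)} = \left(L + L\right) \left(L - 5\right) = 2 L \left(-5 + L\right)$)
$- 9 X{\left(-3 \right)} 22 = - 9 \cdot 2 \left(-3\right) \left(-5 - 3\right) 22 = - 9 \cdot 2 \left(-3\right) \left(-8\right) 22 = \left(-9\right) 48 \cdot 22 = \left(-432\right) 22 = -9504$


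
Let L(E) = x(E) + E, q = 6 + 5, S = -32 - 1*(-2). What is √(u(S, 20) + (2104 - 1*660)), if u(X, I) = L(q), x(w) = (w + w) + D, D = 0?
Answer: √1477 ≈ 38.432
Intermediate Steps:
x(w) = 2*w (x(w) = (w + w) + 0 = 2*w + 0 = 2*w)
S = -30 (S = -32 + 2 = -30)
q = 11
L(E) = 3*E (L(E) = 2*E + E = 3*E)
u(X, I) = 33 (u(X, I) = 3*11 = 33)
√(u(S, 20) + (2104 - 1*660)) = √(33 + (2104 - 1*660)) = √(33 + (2104 - 660)) = √(33 + 1444) = √1477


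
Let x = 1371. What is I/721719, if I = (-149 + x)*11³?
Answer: 1626482/721719 ≈ 2.2536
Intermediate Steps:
I = 1626482 (I = (-149 + 1371)*11³ = 1222*1331 = 1626482)
I/721719 = 1626482/721719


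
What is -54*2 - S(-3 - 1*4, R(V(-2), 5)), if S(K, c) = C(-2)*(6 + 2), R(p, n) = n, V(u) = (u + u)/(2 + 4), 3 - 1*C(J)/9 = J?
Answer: -468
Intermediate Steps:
C(J) = 27 - 9*J
V(u) = u/3 (V(u) = (2*u)/6 = (2*u)*(⅙) = u/3)
S(K, c) = 360 (S(K, c) = (27 - 9*(-2))*(6 + 2) = (27 + 18)*8 = 45*8 = 360)
-54*2 - S(-3 - 1*4, R(V(-2), 5)) = -54*2 - 1*360 = -108 - 360 = -468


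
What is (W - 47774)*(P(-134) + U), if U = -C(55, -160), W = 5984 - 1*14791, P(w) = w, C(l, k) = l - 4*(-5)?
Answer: 11825429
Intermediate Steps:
C(l, k) = 20 + l (C(l, k) = l + 20 = 20 + l)
W = -8807 (W = 5984 - 14791 = -8807)
U = -75 (U = -(20 + 55) = -1*75 = -75)
(W - 47774)*(P(-134) + U) = (-8807 - 47774)*(-134 - 75) = -56581*(-209) = 11825429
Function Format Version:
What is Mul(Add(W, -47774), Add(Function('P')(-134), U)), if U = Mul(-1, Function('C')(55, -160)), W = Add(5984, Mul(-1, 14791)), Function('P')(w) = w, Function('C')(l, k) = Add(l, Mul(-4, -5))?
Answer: 11825429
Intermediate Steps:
Function('C')(l, k) = Add(20, l) (Function('C')(l, k) = Add(l, 20) = Add(20, l))
W = -8807 (W = Add(5984, -14791) = -8807)
U = -75 (U = Mul(-1, Add(20, 55)) = Mul(-1, 75) = -75)
Mul(Add(W, -47774), Add(Function('P')(-134), U)) = Mul(Add(-8807, -47774), Add(-134, -75)) = Mul(-56581, -209) = 11825429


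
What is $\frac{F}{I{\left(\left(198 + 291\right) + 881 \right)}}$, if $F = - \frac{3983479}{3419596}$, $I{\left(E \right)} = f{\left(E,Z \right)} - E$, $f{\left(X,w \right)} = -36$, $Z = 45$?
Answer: $\frac{3983479}{4807951976} \approx 0.00082852$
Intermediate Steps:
$I{\left(E \right)} = -36 - E$
$F = - \frac{3983479}{3419596}$ ($F = \left(-3983479\right) \frac{1}{3419596} = - \frac{3983479}{3419596} \approx -1.1649$)
$\frac{F}{I{\left(\left(198 + 291\right) + 881 \right)}} = - \frac{3983479}{3419596 \left(-36 - \left(\left(198 + 291\right) + 881\right)\right)} = - \frac{3983479}{3419596 \left(-36 - \left(489 + 881\right)\right)} = - \frac{3983479}{3419596 \left(-36 - 1370\right)} = - \frac{3983479}{3419596 \left(-1406\right)} = \left(- \frac{3983479}{3419596}\right) \left(- \frac{1}{1406}\right) = \frac{3983479}{4807951976}$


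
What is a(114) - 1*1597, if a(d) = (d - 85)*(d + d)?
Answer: 5015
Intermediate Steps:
a(d) = 2*d*(-85 + d) (a(d) = (-85 + d)*(2*d) = 2*d*(-85 + d))
a(114) - 1*1597 = 2*114*(-85 + 114) - 1*1597 = 2*114*29 - 1597 = 6612 - 1597 = 5015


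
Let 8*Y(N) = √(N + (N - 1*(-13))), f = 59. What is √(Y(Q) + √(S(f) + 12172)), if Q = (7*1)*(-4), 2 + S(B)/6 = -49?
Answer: √(16*√11866 + 2*I*√43)/4 ≈ 10.437 + 0.039268*I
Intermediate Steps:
S(B) = -306 (S(B) = -12 + 6*(-49) = -12 - 294 = -306)
Q = -28 (Q = 7*(-4) = -28)
Y(N) = √(13 + 2*N)/8 (Y(N) = √(N + (N - 1*(-13)))/8 = √(N + (N + 13))/8 = √(N + (13 + N))/8 = √(13 + 2*N)/8)
√(Y(Q) + √(S(f) + 12172)) = √(√(13 + 2*(-28))/8 + √(-306 + 12172)) = √(√(13 - 56)/8 + √11866) = √(√(-43)/8 + √11866) = √((I*√43)/8 + √11866) = √(I*√43/8 + √11866) = √(√11866 + I*√43/8)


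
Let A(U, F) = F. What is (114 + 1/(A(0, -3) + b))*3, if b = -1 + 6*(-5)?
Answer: 11625/34 ≈ 341.91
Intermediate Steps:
b = -31 (b = -1 - 30 = -31)
(114 + 1/(A(0, -3) + b))*3 = (114 + 1/(-3 - 31))*3 = (114 + 1/(-34))*3 = (114 - 1/34)*3 = (3875/34)*3 = 11625/34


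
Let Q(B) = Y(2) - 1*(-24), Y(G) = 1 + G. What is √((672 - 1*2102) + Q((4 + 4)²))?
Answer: I*√1403 ≈ 37.457*I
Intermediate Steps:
Q(B) = 27 (Q(B) = (1 + 2) - 1*(-24) = 3 + 24 = 27)
√((672 - 1*2102) + Q((4 + 4)²)) = √((672 - 1*2102) + 27) = √((672 - 2102) + 27) = √(-1430 + 27) = √(-1403) = I*√1403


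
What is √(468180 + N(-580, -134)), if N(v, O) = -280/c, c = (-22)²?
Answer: √56649710/11 ≈ 684.24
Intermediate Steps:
c = 484
N(v, O) = -70/121 (N(v, O) = -280/484 = -280*1/484 = -70/121)
√(468180 + N(-580, -134)) = √(468180 - 70/121) = √(56649710/121) = √56649710/11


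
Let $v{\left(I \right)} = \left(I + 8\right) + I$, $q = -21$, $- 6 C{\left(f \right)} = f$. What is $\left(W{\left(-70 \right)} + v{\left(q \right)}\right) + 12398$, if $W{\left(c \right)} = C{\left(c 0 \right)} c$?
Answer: $12364$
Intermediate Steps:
$C{\left(f \right)} = - \frac{f}{6}$
$W{\left(c \right)} = 0$ ($W{\left(c \right)} = - \frac{c 0}{6} c = \left(- \frac{1}{6}\right) 0 c = 0 c = 0$)
$v{\left(I \right)} = 8 + 2 I$ ($v{\left(I \right)} = \left(8 + I\right) + I = 8 + 2 I$)
$\left(W{\left(-70 \right)} + v{\left(q \right)}\right) + 12398 = \left(0 + \left(8 + 2 \left(-21\right)\right)\right) + 12398 = \left(0 + \left(8 - 42\right)\right) + 12398 = \left(0 - 34\right) + 12398 = -34 + 12398 = 12364$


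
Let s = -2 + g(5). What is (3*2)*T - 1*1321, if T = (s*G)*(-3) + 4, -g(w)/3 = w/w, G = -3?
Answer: -1567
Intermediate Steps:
g(w) = -3 (g(w) = -3*w/w = -3*1 = -3)
s = -5 (s = -2 - 3 = -5)
T = -41 (T = -5*(-3)*(-3) + 4 = 15*(-3) + 4 = -45 + 4 = -41)
(3*2)*T - 1*1321 = (3*2)*(-41) - 1*1321 = 6*(-41) - 1321 = -246 - 1321 = -1567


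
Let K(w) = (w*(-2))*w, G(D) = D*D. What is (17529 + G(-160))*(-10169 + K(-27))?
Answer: -501460883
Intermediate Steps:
G(D) = D²
K(w) = -2*w² (K(w) = (-2*w)*w = -2*w²)
(17529 + G(-160))*(-10169 + K(-27)) = (17529 + (-160)²)*(-10169 - 2*(-27)²) = (17529 + 25600)*(-10169 - 2*729) = 43129*(-10169 - 1458) = 43129*(-11627) = -501460883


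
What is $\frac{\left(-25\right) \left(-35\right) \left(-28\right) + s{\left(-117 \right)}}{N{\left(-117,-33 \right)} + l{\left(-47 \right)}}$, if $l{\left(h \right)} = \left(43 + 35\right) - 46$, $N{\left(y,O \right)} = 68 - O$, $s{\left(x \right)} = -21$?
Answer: $- \frac{3503}{19} \approx -184.37$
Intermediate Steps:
$l{\left(h \right)} = 32$ ($l{\left(h \right)} = 78 - 46 = 32$)
$\frac{\left(-25\right) \left(-35\right) \left(-28\right) + s{\left(-117 \right)}}{N{\left(-117,-33 \right)} + l{\left(-47 \right)}} = \frac{\left(-25\right) \left(-35\right) \left(-28\right) - 21}{\left(68 - -33\right) + 32} = \frac{875 \left(-28\right) - 21}{\left(68 + 33\right) + 32} = \frac{-24500 - 21}{101 + 32} = - \frac{24521}{133} = \left(-24521\right) \frac{1}{133} = - \frac{3503}{19}$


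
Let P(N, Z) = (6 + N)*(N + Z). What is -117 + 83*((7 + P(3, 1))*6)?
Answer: 21297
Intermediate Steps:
-117 + 83*((7 + P(3, 1))*6) = -117 + 83*((7 + (3² + 6*3 + 6*1 + 3*1))*6) = -117 + 83*((7 + (9 + 18 + 6 + 3))*6) = -117 + 83*((7 + 36)*6) = -117 + 83*(43*6) = -117 + 83*258 = -117 + 21414 = 21297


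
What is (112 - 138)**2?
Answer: 676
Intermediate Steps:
(112 - 138)**2 = (-26)**2 = 676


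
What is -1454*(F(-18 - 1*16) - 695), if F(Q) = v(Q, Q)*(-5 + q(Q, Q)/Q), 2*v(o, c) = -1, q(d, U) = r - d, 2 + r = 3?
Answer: 34208985/34 ≈ 1.0061e+6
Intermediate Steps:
r = 1 (r = -2 + 3 = 1)
q(d, U) = 1 - d
v(o, c) = -1/2 (v(o, c) = (1/2)*(-1) = -1/2)
F(Q) = 5/2 - (1 - Q)/(2*Q) (F(Q) = -(-5 + (1 - Q)/Q)/2 = 5/2 - (1 - Q)/(2*Q))
-1454*(F(-18 - 1*16) - 695) = -1454*((3 - 1/(2*(-18 - 1*16))) - 695) = -1454*((3 - 1/(2*(-18 - 16))) - 695) = -1454*((3 - 1/2/(-34)) - 695) = -1454*((3 - 1/2*(-1/34)) - 695) = -1454*((3 + 1/68) - 695) = -1454*(205/68 - 695) = -1454*(-47055/68) = 34208985/34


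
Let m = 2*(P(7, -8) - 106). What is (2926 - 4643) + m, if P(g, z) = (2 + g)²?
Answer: -1767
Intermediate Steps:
m = -50 (m = 2*((2 + 7)² - 106) = 2*(9² - 106) = 2*(81 - 106) = 2*(-25) = -50)
(2926 - 4643) + m = (2926 - 4643) - 50 = -1717 - 50 = -1767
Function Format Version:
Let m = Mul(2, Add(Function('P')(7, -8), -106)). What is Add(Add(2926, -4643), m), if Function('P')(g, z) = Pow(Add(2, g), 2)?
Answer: -1767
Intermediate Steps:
m = -50 (m = Mul(2, Add(Pow(Add(2, 7), 2), -106)) = Mul(2, Add(Pow(9, 2), -106)) = Mul(2, Add(81, -106)) = Mul(2, -25) = -50)
Add(Add(2926, -4643), m) = Add(Add(2926, -4643), -50) = Add(-1717, -50) = -1767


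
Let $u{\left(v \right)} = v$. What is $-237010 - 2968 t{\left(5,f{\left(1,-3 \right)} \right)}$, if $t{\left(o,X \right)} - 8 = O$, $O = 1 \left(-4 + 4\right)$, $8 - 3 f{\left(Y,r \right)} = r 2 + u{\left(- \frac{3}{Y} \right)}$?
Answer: $-260754$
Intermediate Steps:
$f{\left(Y,r \right)} = \frac{8}{3} + \frac{1}{Y} - \frac{2 r}{3}$ ($f{\left(Y,r \right)} = \frac{8}{3} - \frac{r 2 - \frac{3}{Y}}{3} = \frac{8}{3} - \frac{2 r - \frac{3}{Y}}{3} = \frac{8}{3} - \frac{- \frac{3}{Y} + 2 r}{3} = \frac{8}{3} - \left(- \frac{1}{Y} + \frac{2 r}{3}\right) = \frac{8}{3} + \frac{1}{Y} - \frac{2 r}{3}$)
$O = 0$ ($O = 1 \cdot 0 = 0$)
$t{\left(o,X \right)} = 8$ ($t{\left(o,X \right)} = 8 + 0 = 8$)
$-237010 - 2968 t{\left(5,f{\left(1,-3 \right)} \right)} = -237010 - 2968 \cdot 8 = -237010 - 23744 = -260754$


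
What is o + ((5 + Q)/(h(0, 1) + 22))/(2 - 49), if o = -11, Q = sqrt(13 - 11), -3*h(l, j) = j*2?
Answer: -33103/3008 - 3*sqrt(2)/3008 ≈ -11.006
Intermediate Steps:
h(l, j) = -2*j/3 (h(l, j) = -j*2/3 = -2*j/3)
Q = sqrt(2) ≈ 1.4142
o + ((5 + Q)/(h(0, 1) + 22))/(2 - 49) = -11 + ((5 + sqrt(2))/(-2/3*1 + 22))/(2 - 49) = -11 + ((5 + sqrt(2))/(-2/3 + 22))/(-47) = -11 - (5 + sqrt(2))/(47*64/3) = -11 - (5 + sqrt(2))*3/(47*64) = -11 - (15/64 + 3*sqrt(2)/64)/47 = -11 + (-15/3008 - 3*sqrt(2)/3008) = -33103/3008 - 3*sqrt(2)/3008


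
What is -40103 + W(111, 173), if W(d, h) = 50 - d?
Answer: -40164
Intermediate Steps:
-40103 + W(111, 173) = -40103 + (50 - 1*111) = -40103 + (50 - 111) = -40103 - 61 = -40164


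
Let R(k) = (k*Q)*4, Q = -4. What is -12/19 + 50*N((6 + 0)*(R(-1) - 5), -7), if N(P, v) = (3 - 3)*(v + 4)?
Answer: -12/19 ≈ -0.63158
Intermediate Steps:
R(k) = -16*k (R(k) = (k*(-4))*4 = -4*k*4 = -16*k)
N(P, v) = 0 (N(P, v) = 0*(4 + v) = 0)
-12/19 + 50*N((6 + 0)*(R(-1) - 5), -7) = -12/19 + 50*0 = -12*1/19 + 0 = -12/19 + 0 = -12/19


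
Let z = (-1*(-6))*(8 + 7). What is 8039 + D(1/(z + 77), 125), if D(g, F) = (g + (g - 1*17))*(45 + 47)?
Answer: 1081509/167 ≈ 6476.1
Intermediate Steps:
z = 90 (z = 6*15 = 90)
D(g, F) = -1564 + 184*g (D(g, F) = (g + (g - 17))*92 = (g + (-17 + g))*92 = (-17 + 2*g)*92 = -1564 + 184*g)
8039 + D(1/(z + 77), 125) = 8039 + (-1564 + 184/(90 + 77)) = 8039 + (-1564 + 184/167) = 8039 - 261004/167 = 1081509/167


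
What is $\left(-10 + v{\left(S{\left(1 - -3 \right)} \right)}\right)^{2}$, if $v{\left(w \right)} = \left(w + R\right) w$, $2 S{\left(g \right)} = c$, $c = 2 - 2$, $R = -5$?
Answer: $100$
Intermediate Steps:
$c = 0$
$S{\left(g \right)} = 0$ ($S{\left(g \right)} = \frac{1}{2} \cdot 0 = 0$)
$v{\left(w \right)} = w \left(-5 + w\right)$ ($v{\left(w \right)} = \left(w - 5\right) w = \left(-5 + w\right) w = w \left(-5 + w\right)$)
$\left(-10 + v{\left(S{\left(1 - -3 \right)} \right)}\right)^{2} = \left(-10 + 0 \left(-5 + 0\right)\right)^{2} = \left(-10 + 0 \left(-5\right)\right)^{2} = \left(-10 + 0\right)^{2} = \left(-10\right)^{2} = 100$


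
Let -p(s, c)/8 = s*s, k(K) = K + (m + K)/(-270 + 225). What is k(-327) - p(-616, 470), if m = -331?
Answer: 136590103/45 ≈ 3.0353e+6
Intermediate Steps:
k(K) = 331/45 + 44*K/45 (k(K) = K + (-331 + K)/(-270 + 225) = K + (-331 + K)/(-45) = K + (-331 + K)*(-1/45) = K + (331/45 - K/45) = 331/45 + 44*K/45)
p(s, c) = -8*s² (p(s, c) = -8*s*s = -8*s²)
k(-327) - p(-616, 470) = (331/45 + (44/45)*(-327)) - (-8)*(-616)² = (331/45 - 4796/15) - (-8)*379456 = -14057/45 - 1*(-3035648) = -14057/45 + 3035648 = 136590103/45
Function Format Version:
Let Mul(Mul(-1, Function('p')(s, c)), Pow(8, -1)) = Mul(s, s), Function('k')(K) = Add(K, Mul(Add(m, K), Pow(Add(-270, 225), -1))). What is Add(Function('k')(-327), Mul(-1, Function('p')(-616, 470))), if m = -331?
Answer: Rational(136590103, 45) ≈ 3.0353e+6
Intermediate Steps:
Function('k')(K) = Add(Rational(331, 45), Mul(Rational(44, 45), K)) (Function('k')(K) = Add(K, Mul(Add(-331, K), Pow(Add(-270, 225), -1))) = Add(K, Mul(Add(-331, K), Pow(-45, -1))) = Add(K, Mul(Add(-331, K), Rational(-1, 45))) = Add(K, Add(Rational(331, 45), Mul(Rational(-1, 45), K))) = Add(Rational(331, 45), Mul(Rational(44, 45), K)))
Function('p')(s, c) = Mul(-8, Pow(s, 2)) (Function('p')(s, c) = Mul(-8, Mul(s, s)) = Mul(-8, Pow(s, 2)))
Add(Function('k')(-327), Mul(-1, Function('p')(-616, 470))) = Add(Add(Rational(331, 45), Mul(Rational(44, 45), -327)), Mul(-1, Mul(-8, Pow(-616, 2)))) = Add(Add(Rational(331, 45), Rational(-4796, 15)), Mul(-1, Mul(-8, 379456))) = Add(Rational(-14057, 45), Mul(-1, -3035648)) = Add(Rational(-14057, 45), 3035648) = Rational(136590103, 45)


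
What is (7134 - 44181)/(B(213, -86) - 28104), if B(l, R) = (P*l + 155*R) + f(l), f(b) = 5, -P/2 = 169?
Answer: 37047/113423 ≈ 0.32663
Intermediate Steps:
P = -338 (P = -2*169 = -338)
B(l, R) = 5 - 338*l + 155*R (B(l, R) = (-338*l + 155*R) + 5 = 5 - 338*l + 155*R)
(7134 - 44181)/(B(213, -86) - 28104) = (7134 - 44181)/((5 - 338*213 + 155*(-86)) - 28104) = -37047/((5 - 71994 - 13330) - 28104) = -37047/(-85319 - 28104) = -37047/(-113423) = -37047*(-1/113423) = 37047/113423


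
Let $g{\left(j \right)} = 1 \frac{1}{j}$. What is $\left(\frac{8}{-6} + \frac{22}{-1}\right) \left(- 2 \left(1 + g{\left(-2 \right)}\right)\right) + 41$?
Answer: $\frac{193}{3} \approx 64.333$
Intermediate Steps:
$g{\left(j \right)} = \frac{1}{j}$
$\left(\frac{8}{-6} + \frac{22}{-1}\right) \left(- 2 \left(1 + g{\left(-2 \right)}\right)\right) + 41 = \left(\frac{8}{-6} + \frac{22}{-1}\right) \left(- 2 \left(1 + \frac{1}{-2}\right)\right) + 41 = \left(8 \left(- \frac{1}{6}\right) + 22 \left(-1\right)\right) \left(- 2 \left(1 - \frac{1}{2}\right)\right) + 41 = \left(- \frac{4}{3} - 22\right) \left(\left(-2\right) \frac{1}{2}\right) + 41 = \left(- \frac{70}{3}\right) \left(-1\right) + 41 = \frac{70}{3} + 41 = \frac{193}{3}$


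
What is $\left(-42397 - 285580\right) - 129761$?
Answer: $-457738$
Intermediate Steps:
$\left(-42397 - 285580\right) - 129761 = -327977 - 129761 = -457738$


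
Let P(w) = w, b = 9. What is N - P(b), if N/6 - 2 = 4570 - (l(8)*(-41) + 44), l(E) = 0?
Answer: 27159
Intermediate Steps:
N = 27168 (N = 12 + 6*(4570 - (0*(-41) + 44)) = 12 + 6*(4570 - (0 + 44)) = 12 + 6*(4570 - 1*44) = 12 + 6*(4570 - 44) = 12 + 6*4526 = 12 + 27156 = 27168)
N - P(b) = 27168 - 1*9 = 27168 - 9 = 27159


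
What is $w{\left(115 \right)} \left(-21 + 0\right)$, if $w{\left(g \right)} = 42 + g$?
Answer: $-3297$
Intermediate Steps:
$w{\left(115 \right)} \left(-21 + 0\right) = \left(42 + 115\right) \left(-21 + 0\right) = 157 \left(-21\right) = -3297$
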